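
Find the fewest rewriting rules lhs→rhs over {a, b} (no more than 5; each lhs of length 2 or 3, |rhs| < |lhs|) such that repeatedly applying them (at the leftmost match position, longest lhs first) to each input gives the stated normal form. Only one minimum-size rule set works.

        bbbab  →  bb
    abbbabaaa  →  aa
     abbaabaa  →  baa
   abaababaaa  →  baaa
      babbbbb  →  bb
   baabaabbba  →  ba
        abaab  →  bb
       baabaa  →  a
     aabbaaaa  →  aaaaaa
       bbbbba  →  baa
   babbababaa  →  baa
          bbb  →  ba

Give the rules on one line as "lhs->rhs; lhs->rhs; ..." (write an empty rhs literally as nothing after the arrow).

  | bbbab => baab => bab => bb
  | abbbabaaa => ababaaa => babaaa => bbaaa => aa
  | abbaabaa => aaabaa => aabaa => abaa => baa
  | abaababaaa => baababaaa => bababaaa => bbabaaa => baaa

ab->b; abb->a; bba->; bbb->ba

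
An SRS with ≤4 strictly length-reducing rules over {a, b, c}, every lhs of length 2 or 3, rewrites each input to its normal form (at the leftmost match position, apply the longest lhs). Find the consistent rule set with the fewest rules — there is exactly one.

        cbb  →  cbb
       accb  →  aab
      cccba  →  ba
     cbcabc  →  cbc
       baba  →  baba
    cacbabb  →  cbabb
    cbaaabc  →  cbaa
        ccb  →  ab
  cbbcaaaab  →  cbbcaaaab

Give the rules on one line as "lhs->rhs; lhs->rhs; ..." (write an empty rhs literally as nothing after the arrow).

  | cbb
  | accb => aab
  | cccba => acba => ba
  | cbcabc => cbc

abc->; acb->b; cc->a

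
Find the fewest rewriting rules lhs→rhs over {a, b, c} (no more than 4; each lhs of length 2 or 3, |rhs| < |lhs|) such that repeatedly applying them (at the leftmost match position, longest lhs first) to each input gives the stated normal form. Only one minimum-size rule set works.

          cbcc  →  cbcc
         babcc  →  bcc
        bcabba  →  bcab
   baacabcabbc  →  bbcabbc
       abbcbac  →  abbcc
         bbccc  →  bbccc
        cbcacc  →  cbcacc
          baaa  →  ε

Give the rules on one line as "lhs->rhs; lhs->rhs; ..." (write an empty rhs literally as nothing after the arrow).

  | cbcc
  | babcc => bcc
  | bcabba => bcab
  | baacabcabbc => acabcabbc => bbcabbc

aa->; aca->b; ba->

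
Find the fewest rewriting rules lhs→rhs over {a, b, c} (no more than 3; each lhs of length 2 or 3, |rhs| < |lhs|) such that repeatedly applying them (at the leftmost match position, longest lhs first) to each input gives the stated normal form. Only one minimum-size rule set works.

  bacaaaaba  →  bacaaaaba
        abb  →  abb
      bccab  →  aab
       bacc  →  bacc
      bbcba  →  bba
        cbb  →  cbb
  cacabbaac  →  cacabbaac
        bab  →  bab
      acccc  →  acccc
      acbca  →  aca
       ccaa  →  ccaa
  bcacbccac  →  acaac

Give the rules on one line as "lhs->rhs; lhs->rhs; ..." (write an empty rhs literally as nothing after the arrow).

bc->; bcc->a

  | bacaaaaba
  | abb
  | bccab => aab
  | bacc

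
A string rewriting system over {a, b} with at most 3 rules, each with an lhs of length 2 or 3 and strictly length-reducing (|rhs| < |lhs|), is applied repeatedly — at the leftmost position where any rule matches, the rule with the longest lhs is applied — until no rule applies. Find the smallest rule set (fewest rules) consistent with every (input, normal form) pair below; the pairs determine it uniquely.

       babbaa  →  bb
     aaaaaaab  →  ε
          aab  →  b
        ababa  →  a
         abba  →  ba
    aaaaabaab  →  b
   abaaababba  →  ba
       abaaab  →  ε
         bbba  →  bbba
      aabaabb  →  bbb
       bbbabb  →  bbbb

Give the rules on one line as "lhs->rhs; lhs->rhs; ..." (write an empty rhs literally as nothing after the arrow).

  | babbaa => bbaa => bb
  | aaaaaaab => aaaaab => aaab => ab => ε
  | aab => b
  | ababa => aba => a

aa->; ab->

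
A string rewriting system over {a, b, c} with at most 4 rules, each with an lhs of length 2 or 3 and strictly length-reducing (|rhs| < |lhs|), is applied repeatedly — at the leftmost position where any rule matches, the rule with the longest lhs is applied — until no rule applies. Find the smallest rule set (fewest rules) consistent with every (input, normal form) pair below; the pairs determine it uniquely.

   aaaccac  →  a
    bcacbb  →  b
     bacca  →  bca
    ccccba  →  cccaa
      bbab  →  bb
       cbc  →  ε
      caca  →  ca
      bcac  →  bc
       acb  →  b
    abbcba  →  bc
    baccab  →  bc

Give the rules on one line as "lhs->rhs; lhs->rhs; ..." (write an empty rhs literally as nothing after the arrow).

  | aaaccac => aacac => aac => a
  | bcacbb => bcbb => bab => b
  | bacca => bca
  | ccccba => cccaa

ab->; ac->; baa->bc; cb->a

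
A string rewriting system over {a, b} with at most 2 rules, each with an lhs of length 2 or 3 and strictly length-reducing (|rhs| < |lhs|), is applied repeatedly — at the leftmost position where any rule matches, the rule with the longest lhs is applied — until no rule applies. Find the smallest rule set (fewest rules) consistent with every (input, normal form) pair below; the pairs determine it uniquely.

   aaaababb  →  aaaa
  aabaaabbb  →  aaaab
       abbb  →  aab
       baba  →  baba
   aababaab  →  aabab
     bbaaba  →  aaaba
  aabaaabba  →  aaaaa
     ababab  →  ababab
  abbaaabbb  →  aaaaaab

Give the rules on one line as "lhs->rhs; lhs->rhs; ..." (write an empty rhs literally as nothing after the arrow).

  | aaaababb => aaaabaa => aaaa
  | aabaaabbb => aaabbb => aaaab
  | abbb => aab
  | baba

baa->; bb->a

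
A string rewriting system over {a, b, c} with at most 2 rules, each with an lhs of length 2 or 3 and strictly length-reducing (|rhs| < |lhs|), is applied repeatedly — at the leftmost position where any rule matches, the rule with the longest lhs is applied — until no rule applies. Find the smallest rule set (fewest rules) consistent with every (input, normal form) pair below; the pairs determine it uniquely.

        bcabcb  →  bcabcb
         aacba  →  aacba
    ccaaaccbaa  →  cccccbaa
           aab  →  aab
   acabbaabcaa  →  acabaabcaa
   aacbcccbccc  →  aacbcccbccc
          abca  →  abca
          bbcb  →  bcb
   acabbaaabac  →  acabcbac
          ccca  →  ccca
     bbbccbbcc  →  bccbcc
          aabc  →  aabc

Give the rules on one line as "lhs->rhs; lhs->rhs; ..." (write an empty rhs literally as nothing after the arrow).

  | bcabcb
  | aacba
  | ccaaaccbaa => cccccbaa
  | aab

aaa->c; bb->b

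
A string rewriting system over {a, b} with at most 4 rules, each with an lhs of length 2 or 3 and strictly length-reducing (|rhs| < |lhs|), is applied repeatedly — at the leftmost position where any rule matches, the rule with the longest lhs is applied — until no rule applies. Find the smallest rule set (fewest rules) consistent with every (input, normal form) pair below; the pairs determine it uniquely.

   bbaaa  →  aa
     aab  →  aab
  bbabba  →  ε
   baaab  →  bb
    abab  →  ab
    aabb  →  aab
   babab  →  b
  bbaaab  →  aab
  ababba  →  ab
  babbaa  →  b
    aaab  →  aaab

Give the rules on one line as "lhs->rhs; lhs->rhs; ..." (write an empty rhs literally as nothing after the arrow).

abb->ab; ba->b; bba->

  | bbaaa => aa
  | aab
  | bbabba => bba => ε
  | baaab => baab => bab => bb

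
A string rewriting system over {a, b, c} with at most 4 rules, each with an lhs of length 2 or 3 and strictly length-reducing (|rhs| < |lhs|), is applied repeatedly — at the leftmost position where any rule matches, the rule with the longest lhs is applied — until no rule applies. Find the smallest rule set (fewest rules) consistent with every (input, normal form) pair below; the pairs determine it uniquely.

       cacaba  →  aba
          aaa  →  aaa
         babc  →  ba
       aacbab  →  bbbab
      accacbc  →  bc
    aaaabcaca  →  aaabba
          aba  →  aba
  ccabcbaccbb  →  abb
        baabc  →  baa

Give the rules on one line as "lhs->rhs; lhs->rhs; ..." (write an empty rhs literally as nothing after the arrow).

  | cacaba => acaba => aba
  | aaa
  | babc => ba
  | aacbab => bbbab

aac->bb; abc->a; ac->; ca->a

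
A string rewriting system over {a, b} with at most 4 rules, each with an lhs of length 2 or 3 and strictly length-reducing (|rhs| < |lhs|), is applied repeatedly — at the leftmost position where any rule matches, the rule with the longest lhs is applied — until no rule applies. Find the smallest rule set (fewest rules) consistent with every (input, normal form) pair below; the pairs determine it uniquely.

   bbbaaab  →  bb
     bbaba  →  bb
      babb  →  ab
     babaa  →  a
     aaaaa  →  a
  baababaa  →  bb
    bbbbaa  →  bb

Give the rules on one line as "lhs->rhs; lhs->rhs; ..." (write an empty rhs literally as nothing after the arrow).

aa->; bab->a; bba->bb; bbb->bb

  | bbbaaab => bbaaab => bbaab => bbab => bbb => bb
  | bbaba => bbba => bba => bb
  | babb => ab
  | babaa => aaa => a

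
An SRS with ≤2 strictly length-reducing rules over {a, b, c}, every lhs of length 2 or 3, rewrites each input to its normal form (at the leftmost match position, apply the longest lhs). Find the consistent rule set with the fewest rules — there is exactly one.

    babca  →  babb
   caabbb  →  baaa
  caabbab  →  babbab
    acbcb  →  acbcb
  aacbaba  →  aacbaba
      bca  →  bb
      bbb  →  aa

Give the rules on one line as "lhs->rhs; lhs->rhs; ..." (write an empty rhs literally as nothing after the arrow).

  | babca => babb
  | caabbb => babbb => baaa
  | caabbab => babbab
  | acbcb

bbb->aa; ca->b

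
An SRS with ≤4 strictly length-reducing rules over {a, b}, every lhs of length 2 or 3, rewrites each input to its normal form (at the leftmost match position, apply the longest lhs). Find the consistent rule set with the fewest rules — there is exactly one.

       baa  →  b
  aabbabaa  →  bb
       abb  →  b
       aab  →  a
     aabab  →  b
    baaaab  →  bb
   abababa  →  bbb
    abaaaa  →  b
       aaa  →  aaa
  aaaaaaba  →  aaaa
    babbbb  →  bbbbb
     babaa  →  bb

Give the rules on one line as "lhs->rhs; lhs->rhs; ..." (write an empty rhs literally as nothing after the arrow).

  | baa => ba => b
  | aabbabaa => ababaa => bbaa => bba => bb
  | abb => b
  | aab => a

ab->; aba->b; ba->b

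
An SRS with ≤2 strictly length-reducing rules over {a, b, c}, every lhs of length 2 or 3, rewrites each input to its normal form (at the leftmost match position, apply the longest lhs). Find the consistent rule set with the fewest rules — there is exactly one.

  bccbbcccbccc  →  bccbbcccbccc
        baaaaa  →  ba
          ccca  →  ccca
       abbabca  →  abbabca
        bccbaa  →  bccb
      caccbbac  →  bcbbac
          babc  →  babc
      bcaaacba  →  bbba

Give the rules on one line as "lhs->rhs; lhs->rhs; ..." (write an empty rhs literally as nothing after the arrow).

aa->; cac->b

  | bccbbcccbccc
  | baaaaa => baaa => ba
  | ccca
  | abbabca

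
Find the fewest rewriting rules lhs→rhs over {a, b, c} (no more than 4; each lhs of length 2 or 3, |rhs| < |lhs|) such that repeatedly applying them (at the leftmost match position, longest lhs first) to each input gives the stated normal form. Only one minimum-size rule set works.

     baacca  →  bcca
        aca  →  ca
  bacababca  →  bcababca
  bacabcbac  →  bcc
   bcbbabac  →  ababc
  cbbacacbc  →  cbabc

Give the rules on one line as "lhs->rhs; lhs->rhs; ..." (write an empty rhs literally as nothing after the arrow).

ac->c; acb->bb; bcb->a

  | baacca => bacca => bcca
  | aca => ca
  | bacababca => bcababca
  | bacabcbac => bcabcbac => bcaaac => bcaac => bcac => bcc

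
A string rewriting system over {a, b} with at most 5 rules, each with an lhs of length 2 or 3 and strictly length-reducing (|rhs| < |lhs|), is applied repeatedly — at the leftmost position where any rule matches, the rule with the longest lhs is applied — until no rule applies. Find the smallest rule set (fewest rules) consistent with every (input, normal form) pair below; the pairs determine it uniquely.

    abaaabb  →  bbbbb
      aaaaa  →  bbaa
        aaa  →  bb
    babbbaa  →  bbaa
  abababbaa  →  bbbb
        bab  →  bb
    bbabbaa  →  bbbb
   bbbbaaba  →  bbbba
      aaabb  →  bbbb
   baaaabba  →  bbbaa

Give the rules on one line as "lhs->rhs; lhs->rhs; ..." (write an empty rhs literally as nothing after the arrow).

  | abaaabb => baaabb => bbbbb
  | aaaaa => bbaa
  | aaa => bb
  | babbbaa => babaa => bbaa

aaa->bb; aab->; ab->b; abb->a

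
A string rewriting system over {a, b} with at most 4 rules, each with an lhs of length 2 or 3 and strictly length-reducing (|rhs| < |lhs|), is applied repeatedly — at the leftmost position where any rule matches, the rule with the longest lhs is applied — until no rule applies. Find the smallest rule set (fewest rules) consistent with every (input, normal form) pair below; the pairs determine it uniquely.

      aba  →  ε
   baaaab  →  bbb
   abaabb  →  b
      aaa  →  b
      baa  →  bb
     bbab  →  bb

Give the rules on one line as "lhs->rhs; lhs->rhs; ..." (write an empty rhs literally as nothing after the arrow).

  | aba => ε
  | baaaab => baaab => baab => bbb
  | abaabb => abb => b
  | aaa => aa => b

aa->b; aaa->aa; ab->; aba->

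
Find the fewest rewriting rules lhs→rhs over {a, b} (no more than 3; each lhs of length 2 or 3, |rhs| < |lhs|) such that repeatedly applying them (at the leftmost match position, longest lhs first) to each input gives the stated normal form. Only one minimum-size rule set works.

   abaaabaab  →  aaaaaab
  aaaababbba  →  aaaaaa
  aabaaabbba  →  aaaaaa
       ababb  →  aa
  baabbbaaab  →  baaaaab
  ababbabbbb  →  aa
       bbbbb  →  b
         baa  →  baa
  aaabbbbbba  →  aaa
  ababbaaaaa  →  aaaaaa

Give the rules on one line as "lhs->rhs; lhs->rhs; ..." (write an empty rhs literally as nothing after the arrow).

  | abaaabaab => aaaabaab => aaaaaab
  | aaaababbba => aaaaabbba => aaaaaba => aaaaaa
  | aabaaabbba => aaaaabbba => aaaaaba => aaaaaa
  | ababb => aabb => aa

aba->aa; bb->; bba->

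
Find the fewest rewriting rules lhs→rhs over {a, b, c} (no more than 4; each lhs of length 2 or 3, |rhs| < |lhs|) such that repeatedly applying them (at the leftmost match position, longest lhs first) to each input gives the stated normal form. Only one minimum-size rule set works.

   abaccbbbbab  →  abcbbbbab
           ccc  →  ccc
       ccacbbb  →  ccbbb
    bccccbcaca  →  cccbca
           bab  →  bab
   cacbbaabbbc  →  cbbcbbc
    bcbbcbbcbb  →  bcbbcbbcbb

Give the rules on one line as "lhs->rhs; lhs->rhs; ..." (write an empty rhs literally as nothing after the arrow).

aab->c; ac->; bcc->c

  | abaccbbbbab => abcbbbbab
  | ccc
  | ccacbbb => ccbbb
  | bccccbcaca => cccbcaca => cccbca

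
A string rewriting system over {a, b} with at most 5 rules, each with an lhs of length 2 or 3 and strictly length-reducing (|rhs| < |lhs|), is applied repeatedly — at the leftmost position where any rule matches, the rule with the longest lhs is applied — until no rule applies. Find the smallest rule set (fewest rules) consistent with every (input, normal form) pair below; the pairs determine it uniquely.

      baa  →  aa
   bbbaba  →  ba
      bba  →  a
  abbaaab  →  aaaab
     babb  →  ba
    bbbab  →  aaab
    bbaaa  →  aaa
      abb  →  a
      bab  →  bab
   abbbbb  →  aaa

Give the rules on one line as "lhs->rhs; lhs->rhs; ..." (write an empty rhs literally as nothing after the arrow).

  | baa => aa
  | bbbaba => aaaba => aaba => aba => ba
  | bba => a
  | abbaaab => aaaab

aba->ba; baa->aa; bb->; bbb->aa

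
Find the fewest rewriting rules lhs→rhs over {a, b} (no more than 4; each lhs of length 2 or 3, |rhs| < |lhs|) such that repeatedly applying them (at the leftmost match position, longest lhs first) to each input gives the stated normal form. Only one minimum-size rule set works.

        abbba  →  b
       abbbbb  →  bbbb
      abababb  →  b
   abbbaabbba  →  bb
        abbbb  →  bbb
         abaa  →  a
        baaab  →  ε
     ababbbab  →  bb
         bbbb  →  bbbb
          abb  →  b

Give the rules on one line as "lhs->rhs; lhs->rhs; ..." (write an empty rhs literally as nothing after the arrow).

  | abbba => bba => b
  | abbbbb => bbbb
  | abababb => ababb => abb => b
  | abbbaabbba => bbaabbba => babbba => bbba => bb

aa->a; ab->; ba->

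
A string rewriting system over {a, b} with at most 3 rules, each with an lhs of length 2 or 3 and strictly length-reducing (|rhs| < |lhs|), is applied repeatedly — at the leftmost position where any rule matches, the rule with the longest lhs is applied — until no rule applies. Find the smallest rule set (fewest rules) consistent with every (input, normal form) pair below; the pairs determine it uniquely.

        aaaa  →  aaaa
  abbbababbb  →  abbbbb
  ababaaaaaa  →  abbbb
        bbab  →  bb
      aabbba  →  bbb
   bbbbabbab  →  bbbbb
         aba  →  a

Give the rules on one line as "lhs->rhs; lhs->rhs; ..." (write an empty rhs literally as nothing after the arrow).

  | aaaa
  | abbbababbb => abbbabbb => abbbbb
  | ababaaaaaa => abaaaaaa => abbaaaa => abbbaa => abbbb
  | bbab => bb

aab->bb; ba->; baa->bb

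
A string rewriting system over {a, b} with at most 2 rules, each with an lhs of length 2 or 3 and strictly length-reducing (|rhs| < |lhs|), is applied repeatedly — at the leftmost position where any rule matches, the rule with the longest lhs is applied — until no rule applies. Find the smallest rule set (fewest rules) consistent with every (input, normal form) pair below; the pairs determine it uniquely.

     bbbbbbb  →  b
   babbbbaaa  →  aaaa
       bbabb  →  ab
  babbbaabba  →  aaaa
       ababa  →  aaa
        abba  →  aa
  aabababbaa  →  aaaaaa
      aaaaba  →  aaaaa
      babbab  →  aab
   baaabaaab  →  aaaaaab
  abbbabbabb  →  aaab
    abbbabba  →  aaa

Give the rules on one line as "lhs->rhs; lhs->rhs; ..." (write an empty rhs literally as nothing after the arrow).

ba->a; bb->b

  | bbbbbbb => bbbbbb => bbbbb => bbbb => bbb => bb => b
  | babbbbaaa => abbbbaaa => abbbaaa => abbaaa => abaaa => aaaa
  | bbabb => babb => abb => ab
  | babbbaabba => abbbaabba => abbaabba => abaabba => aaabba => aaaba => aaaa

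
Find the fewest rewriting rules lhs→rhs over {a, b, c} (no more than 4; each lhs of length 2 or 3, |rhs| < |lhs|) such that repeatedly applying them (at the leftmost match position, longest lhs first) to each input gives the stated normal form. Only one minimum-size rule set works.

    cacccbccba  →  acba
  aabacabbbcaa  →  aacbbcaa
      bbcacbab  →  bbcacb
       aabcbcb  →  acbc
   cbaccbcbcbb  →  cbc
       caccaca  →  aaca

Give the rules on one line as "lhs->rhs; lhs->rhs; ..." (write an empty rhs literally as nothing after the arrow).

ab->; acc->c; bcb->bc; cc->a

  | cacccbccba => cccbccba => acbccba => acbaba => acba
  | aabacabbbcaa => aacabbbcaa => aacbbcaa
  | bbcacbab => bbcacb
  | aabcbcb => acbcb => acbc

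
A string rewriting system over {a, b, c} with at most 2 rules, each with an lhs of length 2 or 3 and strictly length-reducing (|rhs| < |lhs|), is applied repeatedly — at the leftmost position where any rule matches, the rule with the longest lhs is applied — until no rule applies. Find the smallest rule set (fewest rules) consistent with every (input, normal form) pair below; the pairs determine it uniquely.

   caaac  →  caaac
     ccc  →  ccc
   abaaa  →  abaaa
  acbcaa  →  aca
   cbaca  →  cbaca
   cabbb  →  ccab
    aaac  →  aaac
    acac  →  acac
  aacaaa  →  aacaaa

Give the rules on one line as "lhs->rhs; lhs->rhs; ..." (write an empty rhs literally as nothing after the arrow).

abb->ca; bca->

  | caaac
  | ccc
  | abaaa
  | acbcaa => aca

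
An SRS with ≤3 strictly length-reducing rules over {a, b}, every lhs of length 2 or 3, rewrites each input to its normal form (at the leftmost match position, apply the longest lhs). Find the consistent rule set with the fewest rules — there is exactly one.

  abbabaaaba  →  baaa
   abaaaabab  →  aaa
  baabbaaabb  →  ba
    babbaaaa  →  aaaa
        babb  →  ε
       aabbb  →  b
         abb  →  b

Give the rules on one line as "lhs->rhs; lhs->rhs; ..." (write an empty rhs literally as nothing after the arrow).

ab->; bb->

  | abbabaaaba => babaaaba => baaaba => baaa
  | abaaaabab => aaaabab => aaaab => aaa
  | baabbaaabb => babaaabb => baaabb => baab => ba
  | babbaaaa => bbaaaa => aaaa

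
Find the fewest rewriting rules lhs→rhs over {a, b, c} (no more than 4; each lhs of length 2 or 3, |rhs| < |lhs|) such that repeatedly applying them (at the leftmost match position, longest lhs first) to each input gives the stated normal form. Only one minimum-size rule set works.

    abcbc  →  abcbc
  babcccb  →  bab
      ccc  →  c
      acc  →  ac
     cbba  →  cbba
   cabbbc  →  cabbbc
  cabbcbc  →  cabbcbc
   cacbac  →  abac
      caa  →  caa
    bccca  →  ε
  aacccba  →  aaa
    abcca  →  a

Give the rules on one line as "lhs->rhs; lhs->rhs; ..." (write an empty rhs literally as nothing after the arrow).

bca->; cac->a; cc->c; ccb->

  | abcbc
  | babcccb => babccb => bab
  | ccc => cc => c
  | acc => ac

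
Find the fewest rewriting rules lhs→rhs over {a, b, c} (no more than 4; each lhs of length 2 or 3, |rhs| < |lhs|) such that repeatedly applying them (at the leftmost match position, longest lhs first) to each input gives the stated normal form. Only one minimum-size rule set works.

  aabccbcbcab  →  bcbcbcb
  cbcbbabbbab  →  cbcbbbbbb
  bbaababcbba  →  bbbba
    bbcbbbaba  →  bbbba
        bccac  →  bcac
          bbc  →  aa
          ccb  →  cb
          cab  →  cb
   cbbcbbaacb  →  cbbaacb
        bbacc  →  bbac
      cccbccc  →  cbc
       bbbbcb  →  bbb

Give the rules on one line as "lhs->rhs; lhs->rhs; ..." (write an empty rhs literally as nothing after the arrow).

  | aabccbcbcab => abccbcbcab => bccbcbcab => bcbcbcab => bcbcbcb
  | cbcbbabbbab => cbcbbbbbab => cbcbbbbbb
  | bbaababcbba => bbababcbba => bbbabcbba => bbbbcbba => bbaabba => bbabba => bbbba
  | bbcbbbaba => aabbbaba => abbbaba => bbbaba => bbbba

ab->b; bbc->aa; cc->c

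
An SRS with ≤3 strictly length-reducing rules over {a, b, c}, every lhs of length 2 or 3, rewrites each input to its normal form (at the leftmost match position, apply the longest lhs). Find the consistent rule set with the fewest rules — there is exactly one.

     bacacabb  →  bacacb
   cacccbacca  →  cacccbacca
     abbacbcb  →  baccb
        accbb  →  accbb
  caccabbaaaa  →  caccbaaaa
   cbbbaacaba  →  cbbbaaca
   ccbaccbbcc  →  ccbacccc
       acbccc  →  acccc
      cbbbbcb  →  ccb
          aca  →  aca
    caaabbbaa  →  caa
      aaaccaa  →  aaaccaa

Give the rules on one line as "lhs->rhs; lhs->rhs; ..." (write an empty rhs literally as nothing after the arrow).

  | bacacabb => bacacb
  | cacccbacca
  | abbacbcb => bacbcb => baccb
  | accbb

ab->; bc->c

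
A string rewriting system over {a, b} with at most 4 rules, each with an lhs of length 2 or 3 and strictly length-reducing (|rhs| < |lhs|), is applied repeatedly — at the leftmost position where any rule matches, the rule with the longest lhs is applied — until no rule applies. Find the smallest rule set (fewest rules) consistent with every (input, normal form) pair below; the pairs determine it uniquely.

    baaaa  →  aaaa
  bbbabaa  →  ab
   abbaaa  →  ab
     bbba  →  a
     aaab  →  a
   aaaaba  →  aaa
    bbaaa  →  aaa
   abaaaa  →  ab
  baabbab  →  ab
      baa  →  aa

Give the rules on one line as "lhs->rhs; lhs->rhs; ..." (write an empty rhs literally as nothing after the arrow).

aab->; aba->ab; ba->a

  | baaaa => aaaa
  | bbbabaa => bbabaa => babaa => abaa => aba => ab
  | abbaaa => abaaa => abaa => aba => ab
  | bbba => bba => ba => a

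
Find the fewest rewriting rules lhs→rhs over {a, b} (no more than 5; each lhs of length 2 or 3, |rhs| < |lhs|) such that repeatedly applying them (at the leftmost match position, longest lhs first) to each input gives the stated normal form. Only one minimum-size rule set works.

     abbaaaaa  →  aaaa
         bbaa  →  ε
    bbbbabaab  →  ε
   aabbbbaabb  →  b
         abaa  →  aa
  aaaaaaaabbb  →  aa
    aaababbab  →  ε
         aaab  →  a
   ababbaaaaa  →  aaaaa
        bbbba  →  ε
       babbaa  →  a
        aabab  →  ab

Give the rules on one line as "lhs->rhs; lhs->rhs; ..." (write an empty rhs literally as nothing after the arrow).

aab->; ba->; bab->; bbb->

  | abbaaaaa => abaaaa => aaaa
  | bbaa => ba => ε
  | bbbbabaab => babaab => aab => ε
  | aabbbbaabb => bbbaabb => aabb => b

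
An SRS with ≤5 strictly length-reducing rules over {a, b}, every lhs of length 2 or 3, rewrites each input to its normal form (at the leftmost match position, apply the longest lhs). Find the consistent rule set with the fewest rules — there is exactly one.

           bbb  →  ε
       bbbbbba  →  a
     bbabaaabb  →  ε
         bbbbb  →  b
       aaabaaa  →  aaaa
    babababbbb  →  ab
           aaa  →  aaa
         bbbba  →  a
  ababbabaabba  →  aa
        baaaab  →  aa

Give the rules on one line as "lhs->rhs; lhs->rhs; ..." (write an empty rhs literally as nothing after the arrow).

aab->; ba->a; bb->b; bbb->

  | bbb => ε
  | bbbbbba => bbba => a
  | bbabaaabb => babaaabb => abaaabb => aaaabb => aab => ε
  | bbbbb => bb => b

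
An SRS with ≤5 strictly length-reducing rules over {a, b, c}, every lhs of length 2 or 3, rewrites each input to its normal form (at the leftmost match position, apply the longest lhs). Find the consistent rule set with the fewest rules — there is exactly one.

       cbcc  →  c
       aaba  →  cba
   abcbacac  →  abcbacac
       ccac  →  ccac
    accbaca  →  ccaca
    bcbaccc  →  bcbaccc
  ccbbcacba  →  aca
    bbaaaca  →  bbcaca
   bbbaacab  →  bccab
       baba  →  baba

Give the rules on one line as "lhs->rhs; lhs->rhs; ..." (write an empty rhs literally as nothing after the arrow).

aa->c; bbb->b; cbc->; ccb->ac

  | cbcc => c
  | aaba => cba
  | abcbacac
  | ccac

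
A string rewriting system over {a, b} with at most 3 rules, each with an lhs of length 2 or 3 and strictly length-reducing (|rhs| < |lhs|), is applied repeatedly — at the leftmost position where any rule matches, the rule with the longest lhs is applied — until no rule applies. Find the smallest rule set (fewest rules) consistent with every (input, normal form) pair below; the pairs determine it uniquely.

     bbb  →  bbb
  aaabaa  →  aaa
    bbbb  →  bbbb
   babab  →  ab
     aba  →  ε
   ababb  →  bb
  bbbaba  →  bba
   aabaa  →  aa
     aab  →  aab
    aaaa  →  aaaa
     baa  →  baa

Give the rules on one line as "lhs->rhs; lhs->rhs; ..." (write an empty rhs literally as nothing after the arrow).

aba->; bab->

  | bbb
  | aaabaa => aaa
  | bbbb
  | babab => ab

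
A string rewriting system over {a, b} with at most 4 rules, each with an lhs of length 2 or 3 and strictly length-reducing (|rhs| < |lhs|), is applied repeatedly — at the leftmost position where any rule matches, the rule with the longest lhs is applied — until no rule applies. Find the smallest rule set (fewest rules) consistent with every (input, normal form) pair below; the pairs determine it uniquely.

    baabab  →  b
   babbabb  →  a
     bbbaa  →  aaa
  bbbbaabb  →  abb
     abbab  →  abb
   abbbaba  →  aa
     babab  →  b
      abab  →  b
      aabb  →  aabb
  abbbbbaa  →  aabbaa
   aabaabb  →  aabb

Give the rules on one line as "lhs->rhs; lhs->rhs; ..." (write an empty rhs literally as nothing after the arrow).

aba->; bab->b; bbb->a

  | baabab => bab => b
  | babbabb => bbabb => bbb => a
  | bbbaa => aaa
  | bbbbaabb => abaabb => abb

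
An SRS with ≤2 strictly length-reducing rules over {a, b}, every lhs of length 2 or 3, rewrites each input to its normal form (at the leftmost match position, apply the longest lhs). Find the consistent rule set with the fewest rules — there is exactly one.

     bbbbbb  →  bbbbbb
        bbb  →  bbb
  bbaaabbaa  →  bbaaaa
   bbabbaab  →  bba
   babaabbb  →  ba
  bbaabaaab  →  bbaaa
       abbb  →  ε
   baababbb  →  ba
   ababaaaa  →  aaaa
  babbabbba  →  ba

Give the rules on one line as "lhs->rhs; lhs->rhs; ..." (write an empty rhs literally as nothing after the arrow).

ab->; abb->ab

  | bbbbbb
  | bbb
  | bbaaabbaa => bbaaabaa => bbaaaa
  | bbabbaab => bbabaab => bbaab => bba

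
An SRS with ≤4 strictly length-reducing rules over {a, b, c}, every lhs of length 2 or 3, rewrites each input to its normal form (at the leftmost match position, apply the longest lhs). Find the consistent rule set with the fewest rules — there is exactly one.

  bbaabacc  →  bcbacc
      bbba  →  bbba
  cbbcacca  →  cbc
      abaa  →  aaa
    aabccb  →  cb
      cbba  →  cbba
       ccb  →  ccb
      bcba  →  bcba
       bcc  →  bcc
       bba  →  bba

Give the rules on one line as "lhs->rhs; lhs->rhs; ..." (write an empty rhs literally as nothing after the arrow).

aac->; ab->a; baa->c; ca->a

  | bbaabacc => bcbacc
  | bbba
  | cbbcacca => cbbacca => cbbaca => cbbaa => cbc
  | abaa => aaa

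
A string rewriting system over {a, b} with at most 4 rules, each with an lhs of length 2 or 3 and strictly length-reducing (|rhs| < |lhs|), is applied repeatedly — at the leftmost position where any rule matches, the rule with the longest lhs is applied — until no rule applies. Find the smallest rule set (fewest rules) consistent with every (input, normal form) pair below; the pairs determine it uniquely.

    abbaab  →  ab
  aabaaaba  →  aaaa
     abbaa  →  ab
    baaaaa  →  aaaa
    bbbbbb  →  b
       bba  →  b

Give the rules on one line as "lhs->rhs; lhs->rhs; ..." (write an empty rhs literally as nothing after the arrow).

  | abbaab => abbab => abbb => abb => ab
  | aabaaaba => aaaaba => aaaa
  | abbaa => abba => abb => ab
  | baaaaa => aaaa

ba->; bb->b; bba->bb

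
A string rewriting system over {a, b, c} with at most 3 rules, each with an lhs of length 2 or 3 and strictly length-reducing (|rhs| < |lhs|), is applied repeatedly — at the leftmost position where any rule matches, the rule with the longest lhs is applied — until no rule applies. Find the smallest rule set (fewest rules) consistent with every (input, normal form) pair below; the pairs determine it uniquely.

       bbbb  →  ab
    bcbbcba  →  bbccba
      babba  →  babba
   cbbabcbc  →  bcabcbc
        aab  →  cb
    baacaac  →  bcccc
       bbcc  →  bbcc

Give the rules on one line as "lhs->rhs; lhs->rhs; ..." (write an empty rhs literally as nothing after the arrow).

  | bbbb => ab
  | bcbbcba => bbccba
  | babba
  | cbbabcbc => bcabcbc

aa->c; bbb->a; cbb->bc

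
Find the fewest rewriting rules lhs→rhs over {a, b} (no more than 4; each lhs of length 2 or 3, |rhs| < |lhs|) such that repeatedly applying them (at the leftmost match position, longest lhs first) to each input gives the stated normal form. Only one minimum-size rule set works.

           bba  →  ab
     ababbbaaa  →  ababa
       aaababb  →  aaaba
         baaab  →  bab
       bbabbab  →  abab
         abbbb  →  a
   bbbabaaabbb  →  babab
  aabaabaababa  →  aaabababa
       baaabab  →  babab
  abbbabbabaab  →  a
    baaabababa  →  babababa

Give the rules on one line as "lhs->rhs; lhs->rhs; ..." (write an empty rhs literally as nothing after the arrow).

baa->b; bb->; bba->ab

  | bba => ab
  | ababbbaaa => ababaaa => ababa
  | aaababb => aaaba
  | baaab => bab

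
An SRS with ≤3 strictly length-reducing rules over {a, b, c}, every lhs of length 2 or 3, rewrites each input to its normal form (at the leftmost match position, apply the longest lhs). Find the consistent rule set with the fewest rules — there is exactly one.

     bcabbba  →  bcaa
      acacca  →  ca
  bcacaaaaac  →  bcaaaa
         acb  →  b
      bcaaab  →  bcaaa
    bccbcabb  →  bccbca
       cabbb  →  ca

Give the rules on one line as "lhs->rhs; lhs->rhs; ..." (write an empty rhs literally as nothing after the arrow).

  | bcabbba => bcabba => bcaba => bcaa
  | acacca => acca => ca
  | bcacaaaaac => bcaaaaac => bcaaaa
  | acb => b

ab->a; ac->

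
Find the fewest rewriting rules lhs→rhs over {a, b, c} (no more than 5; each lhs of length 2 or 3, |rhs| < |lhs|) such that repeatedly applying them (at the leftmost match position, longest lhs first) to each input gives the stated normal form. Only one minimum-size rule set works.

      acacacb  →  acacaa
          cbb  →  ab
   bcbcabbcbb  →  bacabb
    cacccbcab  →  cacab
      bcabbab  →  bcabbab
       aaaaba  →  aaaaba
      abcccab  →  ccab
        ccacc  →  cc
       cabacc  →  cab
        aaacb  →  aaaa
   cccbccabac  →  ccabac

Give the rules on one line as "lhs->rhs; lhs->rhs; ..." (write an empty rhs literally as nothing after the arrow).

abc->; acc->; bbc->; cb->a

  | acacacb => acacaa
  | cbb => ab
  | bcbcabbcbb => bacabbcbb => bacabb
  | cacccbcab => ccbcab => cacab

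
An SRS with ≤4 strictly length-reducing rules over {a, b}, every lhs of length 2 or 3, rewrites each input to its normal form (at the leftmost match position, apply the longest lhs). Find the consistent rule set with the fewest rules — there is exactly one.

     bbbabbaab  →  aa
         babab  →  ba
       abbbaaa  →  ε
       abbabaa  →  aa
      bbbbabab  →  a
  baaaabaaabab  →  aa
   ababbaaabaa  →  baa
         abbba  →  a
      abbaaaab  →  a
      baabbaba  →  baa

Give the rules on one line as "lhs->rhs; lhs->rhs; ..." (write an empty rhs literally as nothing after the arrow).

  | bbbabbaab => ababbaab => abbaab => abaab => aab => aa
  | babab => bab => ba
  | abbbaaa => abbaaa => abaaa => aaa => ε
  | abbabaa => ababaa => abaa => aa

aaa->; ab->a; aba->a; bb->a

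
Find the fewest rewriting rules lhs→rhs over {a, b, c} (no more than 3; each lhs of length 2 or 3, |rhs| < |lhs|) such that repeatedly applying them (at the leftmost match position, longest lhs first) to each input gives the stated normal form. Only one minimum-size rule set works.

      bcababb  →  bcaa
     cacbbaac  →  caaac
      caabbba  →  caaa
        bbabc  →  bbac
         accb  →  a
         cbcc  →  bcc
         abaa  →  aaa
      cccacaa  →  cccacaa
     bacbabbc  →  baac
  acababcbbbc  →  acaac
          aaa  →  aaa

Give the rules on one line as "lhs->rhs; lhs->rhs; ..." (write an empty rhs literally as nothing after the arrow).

  | bcababb => bcaabb => bcaab => bcaa
  | cacbbaac => cabbaac => cabaac => caaac
  | caabbba => caabba => caaba => caaa
  | bbabc => bbac

ab->a; cb->b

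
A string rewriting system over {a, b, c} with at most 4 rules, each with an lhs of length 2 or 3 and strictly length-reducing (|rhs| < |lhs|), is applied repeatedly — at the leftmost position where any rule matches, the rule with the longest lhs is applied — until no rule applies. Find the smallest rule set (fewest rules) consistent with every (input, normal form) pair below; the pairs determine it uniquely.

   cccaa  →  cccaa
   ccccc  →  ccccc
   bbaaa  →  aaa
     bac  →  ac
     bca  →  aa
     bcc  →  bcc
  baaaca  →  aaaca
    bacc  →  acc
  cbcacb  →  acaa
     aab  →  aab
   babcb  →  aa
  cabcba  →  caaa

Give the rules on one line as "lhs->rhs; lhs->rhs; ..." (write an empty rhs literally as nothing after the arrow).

  | cccaa
  | ccccc
  | bbaaa => baaa => aaa
  | bac => ac

ba->a; bca->aa; cb->a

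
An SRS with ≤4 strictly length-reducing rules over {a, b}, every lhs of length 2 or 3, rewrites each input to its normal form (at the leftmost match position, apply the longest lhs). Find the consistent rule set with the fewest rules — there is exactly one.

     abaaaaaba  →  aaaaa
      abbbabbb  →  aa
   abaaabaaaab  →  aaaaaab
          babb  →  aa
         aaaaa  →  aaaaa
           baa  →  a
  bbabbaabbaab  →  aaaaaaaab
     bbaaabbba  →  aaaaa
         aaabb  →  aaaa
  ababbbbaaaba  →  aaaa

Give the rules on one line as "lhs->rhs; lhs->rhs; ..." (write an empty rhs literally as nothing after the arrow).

ba->; bab->ab; bb->a; bbb->

  | abaaaaaba => aaaaaba => aaaaa
  | abbbabbb => aabbb => aa
  | abaaabaaaab => aaabaaaab => aaaaaab
  | babb => abb => aa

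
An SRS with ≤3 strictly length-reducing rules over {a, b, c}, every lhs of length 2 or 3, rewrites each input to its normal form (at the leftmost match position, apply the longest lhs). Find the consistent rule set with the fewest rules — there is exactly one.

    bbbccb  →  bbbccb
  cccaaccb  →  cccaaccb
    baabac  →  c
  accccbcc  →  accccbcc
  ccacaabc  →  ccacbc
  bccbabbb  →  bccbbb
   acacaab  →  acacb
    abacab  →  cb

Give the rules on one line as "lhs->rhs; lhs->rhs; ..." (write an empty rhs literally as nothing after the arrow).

ab->b; ba->

  | bbbccb
  | cccaaccb
  | baabac => abac => bac => c
  | accccbcc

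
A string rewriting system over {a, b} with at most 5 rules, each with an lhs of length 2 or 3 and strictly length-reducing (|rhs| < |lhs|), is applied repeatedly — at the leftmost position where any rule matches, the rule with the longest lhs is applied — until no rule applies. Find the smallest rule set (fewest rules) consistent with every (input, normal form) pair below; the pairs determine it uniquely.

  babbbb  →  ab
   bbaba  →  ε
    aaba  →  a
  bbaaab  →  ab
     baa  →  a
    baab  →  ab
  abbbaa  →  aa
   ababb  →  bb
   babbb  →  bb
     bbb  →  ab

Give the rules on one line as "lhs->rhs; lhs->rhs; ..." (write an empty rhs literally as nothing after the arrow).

  | babbbb => bbb => ab
  | bbaba => ba => ε
  | aaba => a
  | bbaaab => baab => ab

aba->; ba->; bab->; bbb->ab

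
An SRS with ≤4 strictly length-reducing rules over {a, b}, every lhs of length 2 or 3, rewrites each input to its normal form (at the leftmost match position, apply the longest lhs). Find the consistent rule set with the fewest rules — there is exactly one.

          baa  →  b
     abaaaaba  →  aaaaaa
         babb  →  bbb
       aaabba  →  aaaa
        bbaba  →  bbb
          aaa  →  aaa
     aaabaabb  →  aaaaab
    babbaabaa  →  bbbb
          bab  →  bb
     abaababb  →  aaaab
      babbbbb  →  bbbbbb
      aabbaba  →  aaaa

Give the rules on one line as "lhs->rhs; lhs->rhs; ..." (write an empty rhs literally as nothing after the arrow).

aba->aa; abb->ab; ba->b

  | baa => ba => b
  | abaaaaba => aaaaaba => aaaaaa
  | babb => bbb
  | aaabba => aaaba => aaaa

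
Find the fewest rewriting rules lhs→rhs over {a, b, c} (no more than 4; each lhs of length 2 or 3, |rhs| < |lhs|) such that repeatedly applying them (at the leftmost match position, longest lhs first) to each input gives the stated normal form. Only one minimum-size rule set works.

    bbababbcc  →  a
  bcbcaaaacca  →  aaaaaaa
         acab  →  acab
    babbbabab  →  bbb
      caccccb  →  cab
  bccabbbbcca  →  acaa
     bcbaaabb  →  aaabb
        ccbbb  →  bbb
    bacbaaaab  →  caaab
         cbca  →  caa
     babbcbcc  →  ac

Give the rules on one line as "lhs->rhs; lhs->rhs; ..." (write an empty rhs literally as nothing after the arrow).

ba->; bc->a; cc->

  | bbababbcc => bbabbcc => bbbcc => bbac => bc => a
  | bcbcaaaacca => abcaaaacca => aaaaaacca => aaaaaaa
  | acab
  | babbbabab => bbbabab => bbbab => bbb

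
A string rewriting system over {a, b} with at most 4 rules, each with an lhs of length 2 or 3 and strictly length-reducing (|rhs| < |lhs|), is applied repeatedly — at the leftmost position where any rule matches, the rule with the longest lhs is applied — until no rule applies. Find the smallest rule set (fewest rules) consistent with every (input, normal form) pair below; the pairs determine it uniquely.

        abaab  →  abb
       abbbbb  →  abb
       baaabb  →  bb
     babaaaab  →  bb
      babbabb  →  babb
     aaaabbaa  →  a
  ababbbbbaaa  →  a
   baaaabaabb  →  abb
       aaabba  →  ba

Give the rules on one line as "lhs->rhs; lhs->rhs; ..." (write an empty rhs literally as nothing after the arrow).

  | abaab => abbb => abb
  | abbbbb => abbbb => abbb => abb
  | baaabb => bbabb => bb
  | babaaaab => babbaab => baab => bbb => bb

aa->b; bba->; bbb->bb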